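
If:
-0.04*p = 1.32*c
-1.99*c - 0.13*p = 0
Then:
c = 0.00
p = 0.00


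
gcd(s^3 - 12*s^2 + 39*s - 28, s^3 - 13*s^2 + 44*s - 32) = s^2 - 5*s + 4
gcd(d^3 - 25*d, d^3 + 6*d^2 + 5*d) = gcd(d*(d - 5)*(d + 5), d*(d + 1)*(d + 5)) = d^2 + 5*d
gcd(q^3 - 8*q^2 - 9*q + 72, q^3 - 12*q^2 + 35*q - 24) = q^2 - 11*q + 24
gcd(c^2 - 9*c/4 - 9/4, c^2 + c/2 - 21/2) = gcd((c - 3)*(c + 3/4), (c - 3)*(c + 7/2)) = c - 3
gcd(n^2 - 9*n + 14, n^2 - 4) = n - 2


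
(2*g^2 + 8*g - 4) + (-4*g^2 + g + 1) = -2*g^2 + 9*g - 3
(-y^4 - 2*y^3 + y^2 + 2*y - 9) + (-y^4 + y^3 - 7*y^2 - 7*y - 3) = -2*y^4 - y^3 - 6*y^2 - 5*y - 12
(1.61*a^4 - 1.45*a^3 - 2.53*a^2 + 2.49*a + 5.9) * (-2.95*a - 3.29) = -4.7495*a^5 - 1.0194*a^4 + 12.234*a^3 + 0.978199999999998*a^2 - 25.5971*a - 19.411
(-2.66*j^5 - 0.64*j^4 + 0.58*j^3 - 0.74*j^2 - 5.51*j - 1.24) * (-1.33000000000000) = 3.5378*j^5 + 0.8512*j^4 - 0.7714*j^3 + 0.9842*j^2 + 7.3283*j + 1.6492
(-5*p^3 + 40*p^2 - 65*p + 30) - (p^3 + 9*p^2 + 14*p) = -6*p^3 + 31*p^2 - 79*p + 30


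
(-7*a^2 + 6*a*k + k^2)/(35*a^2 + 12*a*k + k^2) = (-a + k)/(5*a + k)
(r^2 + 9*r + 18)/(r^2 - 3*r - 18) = (r + 6)/(r - 6)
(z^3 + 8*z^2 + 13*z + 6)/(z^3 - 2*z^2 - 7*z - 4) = (z + 6)/(z - 4)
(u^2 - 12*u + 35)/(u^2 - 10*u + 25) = (u - 7)/(u - 5)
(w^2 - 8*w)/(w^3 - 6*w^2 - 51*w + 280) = w/(w^2 + 2*w - 35)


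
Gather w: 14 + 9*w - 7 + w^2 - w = w^2 + 8*w + 7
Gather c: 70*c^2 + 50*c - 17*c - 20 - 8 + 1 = 70*c^2 + 33*c - 27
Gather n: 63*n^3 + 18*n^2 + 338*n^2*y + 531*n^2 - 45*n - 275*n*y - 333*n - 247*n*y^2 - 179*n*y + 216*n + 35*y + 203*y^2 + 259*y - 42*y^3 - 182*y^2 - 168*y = 63*n^3 + n^2*(338*y + 549) + n*(-247*y^2 - 454*y - 162) - 42*y^3 + 21*y^2 + 126*y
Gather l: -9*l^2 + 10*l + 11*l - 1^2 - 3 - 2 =-9*l^2 + 21*l - 6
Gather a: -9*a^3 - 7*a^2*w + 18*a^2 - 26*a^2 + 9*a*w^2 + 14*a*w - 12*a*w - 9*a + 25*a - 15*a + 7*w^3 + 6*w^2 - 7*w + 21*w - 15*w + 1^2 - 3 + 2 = -9*a^3 + a^2*(-7*w - 8) + a*(9*w^2 + 2*w + 1) + 7*w^3 + 6*w^2 - w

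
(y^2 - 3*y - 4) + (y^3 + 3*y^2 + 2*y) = y^3 + 4*y^2 - y - 4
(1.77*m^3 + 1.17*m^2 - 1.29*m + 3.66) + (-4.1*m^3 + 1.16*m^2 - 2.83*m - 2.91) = -2.33*m^3 + 2.33*m^2 - 4.12*m + 0.75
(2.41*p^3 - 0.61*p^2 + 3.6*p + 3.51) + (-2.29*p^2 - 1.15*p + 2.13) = 2.41*p^3 - 2.9*p^2 + 2.45*p + 5.64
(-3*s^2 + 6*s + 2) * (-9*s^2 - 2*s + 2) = 27*s^4 - 48*s^3 - 36*s^2 + 8*s + 4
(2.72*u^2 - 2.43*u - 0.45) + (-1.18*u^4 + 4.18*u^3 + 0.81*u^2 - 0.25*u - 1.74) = -1.18*u^4 + 4.18*u^3 + 3.53*u^2 - 2.68*u - 2.19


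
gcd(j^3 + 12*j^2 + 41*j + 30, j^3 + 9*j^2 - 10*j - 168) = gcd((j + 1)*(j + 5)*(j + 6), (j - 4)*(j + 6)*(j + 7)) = j + 6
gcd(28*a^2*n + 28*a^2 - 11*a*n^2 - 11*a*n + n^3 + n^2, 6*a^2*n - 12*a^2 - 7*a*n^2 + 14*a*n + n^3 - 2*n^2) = 1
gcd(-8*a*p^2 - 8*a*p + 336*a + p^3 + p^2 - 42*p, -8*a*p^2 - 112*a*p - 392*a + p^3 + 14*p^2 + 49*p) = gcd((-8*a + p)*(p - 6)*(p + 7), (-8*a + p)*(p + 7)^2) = -8*a*p - 56*a + p^2 + 7*p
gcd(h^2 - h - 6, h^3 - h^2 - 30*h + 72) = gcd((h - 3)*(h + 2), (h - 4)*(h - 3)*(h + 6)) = h - 3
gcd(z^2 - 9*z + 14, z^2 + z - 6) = z - 2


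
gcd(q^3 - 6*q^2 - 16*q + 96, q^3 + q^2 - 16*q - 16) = q^2 - 16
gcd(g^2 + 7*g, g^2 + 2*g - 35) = g + 7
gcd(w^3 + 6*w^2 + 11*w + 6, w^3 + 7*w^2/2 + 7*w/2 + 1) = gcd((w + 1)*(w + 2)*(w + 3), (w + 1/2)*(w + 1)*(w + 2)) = w^2 + 3*w + 2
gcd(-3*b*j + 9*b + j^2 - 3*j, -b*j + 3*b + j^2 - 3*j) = j - 3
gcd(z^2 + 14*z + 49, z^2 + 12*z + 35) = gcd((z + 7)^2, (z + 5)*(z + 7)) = z + 7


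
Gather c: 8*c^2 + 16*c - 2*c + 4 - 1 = 8*c^2 + 14*c + 3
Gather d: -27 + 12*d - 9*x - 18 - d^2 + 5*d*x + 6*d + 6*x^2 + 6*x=-d^2 + d*(5*x + 18) + 6*x^2 - 3*x - 45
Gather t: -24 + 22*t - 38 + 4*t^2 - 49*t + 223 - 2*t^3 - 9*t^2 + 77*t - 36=-2*t^3 - 5*t^2 + 50*t + 125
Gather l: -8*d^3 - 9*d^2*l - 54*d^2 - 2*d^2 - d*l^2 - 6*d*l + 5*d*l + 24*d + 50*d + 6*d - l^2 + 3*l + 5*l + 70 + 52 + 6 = -8*d^3 - 56*d^2 + 80*d + l^2*(-d - 1) + l*(-9*d^2 - d + 8) + 128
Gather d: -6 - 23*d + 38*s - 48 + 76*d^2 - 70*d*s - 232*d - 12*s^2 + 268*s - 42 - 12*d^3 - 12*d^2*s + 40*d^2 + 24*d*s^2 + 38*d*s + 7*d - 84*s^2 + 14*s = -12*d^3 + d^2*(116 - 12*s) + d*(24*s^2 - 32*s - 248) - 96*s^2 + 320*s - 96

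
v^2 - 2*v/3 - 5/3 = (v - 5/3)*(v + 1)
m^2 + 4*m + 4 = (m + 2)^2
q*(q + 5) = q^2 + 5*q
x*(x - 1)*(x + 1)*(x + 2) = x^4 + 2*x^3 - x^2 - 2*x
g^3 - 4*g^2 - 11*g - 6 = (g - 6)*(g + 1)^2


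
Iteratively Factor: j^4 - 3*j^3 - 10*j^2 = (j + 2)*(j^3 - 5*j^2) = j*(j + 2)*(j^2 - 5*j) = j*(j - 5)*(j + 2)*(j)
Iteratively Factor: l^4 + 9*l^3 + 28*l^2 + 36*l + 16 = (l + 1)*(l^3 + 8*l^2 + 20*l + 16) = (l + 1)*(l + 2)*(l^2 + 6*l + 8) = (l + 1)*(l + 2)*(l + 4)*(l + 2)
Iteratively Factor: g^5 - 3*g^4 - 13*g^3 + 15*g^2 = (g - 5)*(g^4 + 2*g^3 - 3*g^2) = g*(g - 5)*(g^3 + 2*g^2 - 3*g) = g*(g - 5)*(g - 1)*(g^2 + 3*g) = g^2*(g - 5)*(g - 1)*(g + 3)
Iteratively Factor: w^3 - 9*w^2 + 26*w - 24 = (w - 3)*(w^2 - 6*w + 8) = (w - 4)*(w - 3)*(w - 2)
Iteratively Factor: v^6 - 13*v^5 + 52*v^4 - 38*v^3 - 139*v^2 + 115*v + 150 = (v - 3)*(v^5 - 10*v^4 + 22*v^3 + 28*v^2 - 55*v - 50) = (v - 3)*(v + 1)*(v^4 - 11*v^3 + 33*v^2 - 5*v - 50) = (v - 5)*(v - 3)*(v + 1)*(v^3 - 6*v^2 + 3*v + 10) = (v - 5)*(v - 3)*(v - 2)*(v + 1)*(v^2 - 4*v - 5) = (v - 5)*(v - 3)*(v - 2)*(v + 1)^2*(v - 5)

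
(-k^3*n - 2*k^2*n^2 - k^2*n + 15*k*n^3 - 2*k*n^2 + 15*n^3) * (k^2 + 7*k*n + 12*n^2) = -k^5*n - 9*k^4*n^2 - k^4*n - 11*k^3*n^3 - 9*k^3*n^2 + 81*k^2*n^4 - 11*k^2*n^3 + 180*k*n^5 + 81*k*n^4 + 180*n^5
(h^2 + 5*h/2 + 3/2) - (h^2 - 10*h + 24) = 25*h/2 - 45/2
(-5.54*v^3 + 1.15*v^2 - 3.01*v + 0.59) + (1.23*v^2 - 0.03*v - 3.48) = -5.54*v^3 + 2.38*v^2 - 3.04*v - 2.89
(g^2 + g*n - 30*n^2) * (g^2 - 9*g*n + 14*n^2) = g^4 - 8*g^3*n - 25*g^2*n^2 + 284*g*n^3 - 420*n^4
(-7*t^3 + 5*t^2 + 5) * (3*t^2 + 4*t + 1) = -21*t^5 - 13*t^4 + 13*t^3 + 20*t^2 + 20*t + 5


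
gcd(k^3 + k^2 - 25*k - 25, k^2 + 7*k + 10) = k + 5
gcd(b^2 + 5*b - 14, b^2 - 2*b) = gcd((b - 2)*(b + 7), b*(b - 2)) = b - 2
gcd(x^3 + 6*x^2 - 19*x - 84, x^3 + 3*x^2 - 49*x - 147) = x^2 + 10*x + 21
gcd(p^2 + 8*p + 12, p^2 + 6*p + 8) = p + 2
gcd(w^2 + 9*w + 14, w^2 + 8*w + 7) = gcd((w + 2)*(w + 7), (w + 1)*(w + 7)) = w + 7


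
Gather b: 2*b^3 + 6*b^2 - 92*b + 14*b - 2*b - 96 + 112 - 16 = 2*b^3 + 6*b^2 - 80*b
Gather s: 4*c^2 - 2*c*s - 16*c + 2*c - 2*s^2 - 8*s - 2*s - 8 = 4*c^2 - 14*c - 2*s^2 + s*(-2*c - 10) - 8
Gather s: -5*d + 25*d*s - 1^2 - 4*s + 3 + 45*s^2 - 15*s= -5*d + 45*s^2 + s*(25*d - 19) + 2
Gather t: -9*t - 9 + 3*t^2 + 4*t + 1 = 3*t^2 - 5*t - 8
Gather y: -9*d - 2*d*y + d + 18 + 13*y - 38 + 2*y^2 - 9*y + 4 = -8*d + 2*y^2 + y*(4 - 2*d) - 16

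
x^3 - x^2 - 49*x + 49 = (x - 7)*(x - 1)*(x + 7)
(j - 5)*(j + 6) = j^2 + j - 30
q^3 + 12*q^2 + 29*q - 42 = (q - 1)*(q + 6)*(q + 7)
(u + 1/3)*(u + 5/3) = u^2 + 2*u + 5/9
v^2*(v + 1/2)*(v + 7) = v^4 + 15*v^3/2 + 7*v^2/2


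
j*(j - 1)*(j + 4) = j^3 + 3*j^2 - 4*j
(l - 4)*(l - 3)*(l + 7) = l^3 - 37*l + 84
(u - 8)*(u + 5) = u^2 - 3*u - 40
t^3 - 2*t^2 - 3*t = t*(t - 3)*(t + 1)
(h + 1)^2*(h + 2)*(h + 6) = h^4 + 10*h^3 + 29*h^2 + 32*h + 12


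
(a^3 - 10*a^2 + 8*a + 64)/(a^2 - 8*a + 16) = (a^2 - 6*a - 16)/(a - 4)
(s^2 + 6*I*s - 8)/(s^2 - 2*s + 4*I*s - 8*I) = (s + 2*I)/(s - 2)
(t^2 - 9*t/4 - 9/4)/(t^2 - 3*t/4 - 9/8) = 2*(t - 3)/(2*t - 3)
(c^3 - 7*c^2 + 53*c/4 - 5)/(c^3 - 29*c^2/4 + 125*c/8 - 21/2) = 2*(4*c^2 - 12*c + 5)/(8*c^2 - 26*c + 21)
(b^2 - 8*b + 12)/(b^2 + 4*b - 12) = (b - 6)/(b + 6)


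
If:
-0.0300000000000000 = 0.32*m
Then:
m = -0.09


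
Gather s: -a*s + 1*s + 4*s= s*(5 - a)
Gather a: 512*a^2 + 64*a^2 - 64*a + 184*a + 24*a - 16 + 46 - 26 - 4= 576*a^2 + 144*a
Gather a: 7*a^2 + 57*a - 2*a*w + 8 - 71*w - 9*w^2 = 7*a^2 + a*(57 - 2*w) - 9*w^2 - 71*w + 8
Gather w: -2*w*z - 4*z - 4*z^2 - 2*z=-2*w*z - 4*z^2 - 6*z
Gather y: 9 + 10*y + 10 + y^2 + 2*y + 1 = y^2 + 12*y + 20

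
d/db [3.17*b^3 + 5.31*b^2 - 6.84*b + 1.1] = 9.51*b^2 + 10.62*b - 6.84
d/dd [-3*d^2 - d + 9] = -6*d - 1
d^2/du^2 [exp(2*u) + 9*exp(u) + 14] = (4*exp(u) + 9)*exp(u)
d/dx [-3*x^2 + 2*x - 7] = 2 - 6*x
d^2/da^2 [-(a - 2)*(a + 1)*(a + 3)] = -6*a - 4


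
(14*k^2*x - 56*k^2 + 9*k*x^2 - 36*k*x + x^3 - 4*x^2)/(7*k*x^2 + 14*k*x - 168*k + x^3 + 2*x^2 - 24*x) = (2*k + x)/(x + 6)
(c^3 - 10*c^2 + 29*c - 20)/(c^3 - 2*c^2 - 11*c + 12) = (c - 5)/(c + 3)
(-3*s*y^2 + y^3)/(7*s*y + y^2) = y*(-3*s + y)/(7*s + y)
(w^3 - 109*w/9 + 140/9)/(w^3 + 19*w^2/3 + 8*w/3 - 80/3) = (w - 7/3)/(w + 4)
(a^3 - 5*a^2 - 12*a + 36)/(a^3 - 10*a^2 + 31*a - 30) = (a^2 - 3*a - 18)/(a^2 - 8*a + 15)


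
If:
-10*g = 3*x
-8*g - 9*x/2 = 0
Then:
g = 0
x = 0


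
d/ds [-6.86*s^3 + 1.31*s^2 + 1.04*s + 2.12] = -20.58*s^2 + 2.62*s + 1.04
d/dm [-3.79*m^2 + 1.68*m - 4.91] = 1.68 - 7.58*m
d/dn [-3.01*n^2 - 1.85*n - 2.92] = -6.02*n - 1.85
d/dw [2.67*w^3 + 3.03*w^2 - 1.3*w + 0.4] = 8.01*w^2 + 6.06*w - 1.3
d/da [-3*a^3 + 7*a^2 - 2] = a*(14 - 9*a)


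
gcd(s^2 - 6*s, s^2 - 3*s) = s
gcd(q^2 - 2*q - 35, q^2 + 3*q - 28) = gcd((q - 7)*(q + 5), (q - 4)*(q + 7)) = 1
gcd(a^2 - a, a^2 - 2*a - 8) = 1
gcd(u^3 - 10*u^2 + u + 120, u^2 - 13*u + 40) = u^2 - 13*u + 40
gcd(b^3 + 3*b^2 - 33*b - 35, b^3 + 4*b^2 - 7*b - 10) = b + 1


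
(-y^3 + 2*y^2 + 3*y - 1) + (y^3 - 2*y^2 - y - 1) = 2*y - 2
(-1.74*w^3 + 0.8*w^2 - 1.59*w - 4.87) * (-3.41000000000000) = 5.9334*w^3 - 2.728*w^2 + 5.4219*w + 16.6067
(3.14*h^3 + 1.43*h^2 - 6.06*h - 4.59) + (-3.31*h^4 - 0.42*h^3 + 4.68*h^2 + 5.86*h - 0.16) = -3.31*h^4 + 2.72*h^3 + 6.11*h^2 - 0.199999999999999*h - 4.75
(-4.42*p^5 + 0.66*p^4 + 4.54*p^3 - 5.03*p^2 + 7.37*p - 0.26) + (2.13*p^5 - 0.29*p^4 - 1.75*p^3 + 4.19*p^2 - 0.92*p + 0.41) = -2.29*p^5 + 0.37*p^4 + 2.79*p^3 - 0.84*p^2 + 6.45*p + 0.15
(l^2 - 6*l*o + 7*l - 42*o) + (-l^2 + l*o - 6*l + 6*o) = -5*l*o + l - 36*o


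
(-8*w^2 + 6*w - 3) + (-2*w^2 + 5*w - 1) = -10*w^2 + 11*w - 4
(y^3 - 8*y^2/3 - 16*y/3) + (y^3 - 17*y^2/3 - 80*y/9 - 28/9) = 2*y^3 - 25*y^2/3 - 128*y/9 - 28/9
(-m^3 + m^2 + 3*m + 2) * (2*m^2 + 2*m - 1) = -2*m^5 + 9*m^3 + 9*m^2 + m - 2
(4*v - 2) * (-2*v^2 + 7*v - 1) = -8*v^3 + 32*v^2 - 18*v + 2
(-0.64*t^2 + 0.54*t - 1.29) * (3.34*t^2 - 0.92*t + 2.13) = -2.1376*t^4 + 2.3924*t^3 - 6.1686*t^2 + 2.337*t - 2.7477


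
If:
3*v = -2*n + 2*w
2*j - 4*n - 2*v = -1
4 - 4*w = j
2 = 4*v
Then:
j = 1/3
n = 1/6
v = 1/2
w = 11/12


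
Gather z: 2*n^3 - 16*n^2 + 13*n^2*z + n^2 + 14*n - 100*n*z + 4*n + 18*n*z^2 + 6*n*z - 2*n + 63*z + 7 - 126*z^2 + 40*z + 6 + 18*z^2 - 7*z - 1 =2*n^3 - 15*n^2 + 16*n + z^2*(18*n - 108) + z*(13*n^2 - 94*n + 96) + 12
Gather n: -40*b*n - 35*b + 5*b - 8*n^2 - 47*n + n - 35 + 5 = -30*b - 8*n^2 + n*(-40*b - 46) - 30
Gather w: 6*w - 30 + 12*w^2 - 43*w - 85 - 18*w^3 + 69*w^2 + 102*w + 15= -18*w^3 + 81*w^2 + 65*w - 100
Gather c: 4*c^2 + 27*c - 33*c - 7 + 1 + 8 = 4*c^2 - 6*c + 2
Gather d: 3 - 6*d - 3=-6*d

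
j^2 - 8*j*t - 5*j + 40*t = (j - 5)*(j - 8*t)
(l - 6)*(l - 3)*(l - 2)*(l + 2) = l^4 - 9*l^3 + 14*l^2 + 36*l - 72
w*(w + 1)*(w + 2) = w^3 + 3*w^2 + 2*w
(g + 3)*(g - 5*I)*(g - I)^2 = g^4 + 3*g^3 - 7*I*g^3 - 11*g^2 - 21*I*g^2 - 33*g + 5*I*g + 15*I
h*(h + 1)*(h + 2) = h^3 + 3*h^2 + 2*h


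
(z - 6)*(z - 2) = z^2 - 8*z + 12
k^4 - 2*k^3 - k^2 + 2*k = k*(k - 2)*(k - 1)*(k + 1)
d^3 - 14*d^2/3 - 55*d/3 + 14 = (d - 7)*(d - 2/3)*(d + 3)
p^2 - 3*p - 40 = (p - 8)*(p + 5)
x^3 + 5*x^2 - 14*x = x*(x - 2)*(x + 7)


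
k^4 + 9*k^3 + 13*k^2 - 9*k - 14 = (k - 1)*(k + 1)*(k + 2)*(k + 7)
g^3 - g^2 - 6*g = g*(g - 3)*(g + 2)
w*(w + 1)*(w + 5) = w^3 + 6*w^2 + 5*w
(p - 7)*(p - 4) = p^2 - 11*p + 28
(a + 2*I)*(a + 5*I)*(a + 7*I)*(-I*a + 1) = -I*a^4 + 15*a^3 + 73*I*a^2 - 129*a - 70*I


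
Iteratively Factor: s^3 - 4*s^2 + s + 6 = (s - 3)*(s^2 - s - 2) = (s - 3)*(s + 1)*(s - 2)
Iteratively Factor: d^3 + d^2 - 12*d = (d + 4)*(d^2 - 3*d) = d*(d + 4)*(d - 3)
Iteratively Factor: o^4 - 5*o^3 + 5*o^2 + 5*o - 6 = (o + 1)*(o^3 - 6*o^2 + 11*o - 6) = (o - 1)*(o + 1)*(o^2 - 5*o + 6) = (o - 2)*(o - 1)*(o + 1)*(o - 3)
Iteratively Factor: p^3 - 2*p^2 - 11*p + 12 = (p - 1)*(p^2 - p - 12) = (p - 4)*(p - 1)*(p + 3)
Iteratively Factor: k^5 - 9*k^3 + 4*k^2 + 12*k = (k + 1)*(k^4 - k^3 - 8*k^2 + 12*k) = k*(k + 1)*(k^3 - k^2 - 8*k + 12) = k*(k - 2)*(k + 1)*(k^2 + k - 6) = k*(k - 2)*(k + 1)*(k + 3)*(k - 2)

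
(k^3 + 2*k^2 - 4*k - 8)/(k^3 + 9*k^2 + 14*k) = (k^2 - 4)/(k*(k + 7))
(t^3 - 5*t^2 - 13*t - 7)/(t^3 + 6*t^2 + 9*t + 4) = (t - 7)/(t + 4)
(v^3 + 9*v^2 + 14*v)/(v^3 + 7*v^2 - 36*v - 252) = v*(v + 2)/(v^2 - 36)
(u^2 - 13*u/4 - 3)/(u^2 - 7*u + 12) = (u + 3/4)/(u - 3)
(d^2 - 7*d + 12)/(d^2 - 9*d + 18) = (d - 4)/(d - 6)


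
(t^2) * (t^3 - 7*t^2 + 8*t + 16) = t^5 - 7*t^4 + 8*t^3 + 16*t^2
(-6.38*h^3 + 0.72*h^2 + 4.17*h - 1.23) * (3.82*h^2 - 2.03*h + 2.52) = -24.3716*h^5 + 15.7018*h^4 - 1.6098*h^3 - 11.3493*h^2 + 13.0053*h - 3.0996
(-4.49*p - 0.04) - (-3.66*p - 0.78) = 0.74 - 0.83*p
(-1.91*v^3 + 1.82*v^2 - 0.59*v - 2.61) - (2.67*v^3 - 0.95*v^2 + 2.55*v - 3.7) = -4.58*v^3 + 2.77*v^2 - 3.14*v + 1.09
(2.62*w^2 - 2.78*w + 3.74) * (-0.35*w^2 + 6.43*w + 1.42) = -0.917*w^4 + 17.8196*w^3 - 15.464*w^2 + 20.1006*w + 5.3108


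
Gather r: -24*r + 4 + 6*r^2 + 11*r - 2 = 6*r^2 - 13*r + 2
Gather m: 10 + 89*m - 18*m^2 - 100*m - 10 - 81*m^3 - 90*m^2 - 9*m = -81*m^3 - 108*m^2 - 20*m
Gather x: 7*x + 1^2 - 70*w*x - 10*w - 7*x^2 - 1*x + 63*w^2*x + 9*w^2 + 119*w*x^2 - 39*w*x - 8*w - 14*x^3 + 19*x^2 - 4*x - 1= 9*w^2 - 18*w - 14*x^3 + x^2*(119*w + 12) + x*(63*w^2 - 109*w + 2)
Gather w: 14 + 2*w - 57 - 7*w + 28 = -5*w - 15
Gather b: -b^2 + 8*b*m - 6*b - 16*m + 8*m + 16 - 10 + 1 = -b^2 + b*(8*m - 6) - 8*m + 7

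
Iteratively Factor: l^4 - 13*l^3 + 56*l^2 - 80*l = (l - 4)*(l^3 - 9*l^2 + 20*l) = (l - 4)^2*(l^2 - 5*l) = (l - 5)*(l - 4)^2*(l)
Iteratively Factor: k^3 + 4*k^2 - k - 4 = (k + 1)*(k^2 + 3*k - 4) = (k - 1)*(k + 1)*(k + 4)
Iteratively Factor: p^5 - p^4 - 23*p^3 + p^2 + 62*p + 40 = (p + 4)*(p^4 - 5*p^3 - 3*p^2 + 13*p + 10) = (p - 2)*(p + 4)*(p^3 - 3*p^2 - 9*p - 5) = (p - 5)*(p - 2)*(p + 4)*(p^2 + 2*p + 1) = (p - 5)*(p - 2)*(p + 1)*(p + 4)*(p + 1)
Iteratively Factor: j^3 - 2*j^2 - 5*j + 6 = (j - 1)*(j^2 - j - 6) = (j - 1)*(j + 2)*(j - 3)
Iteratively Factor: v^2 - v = (v - 1)*(v)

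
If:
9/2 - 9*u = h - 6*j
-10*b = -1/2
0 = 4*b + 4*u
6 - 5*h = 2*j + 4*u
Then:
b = 1/20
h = 471/320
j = -371/640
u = -1/20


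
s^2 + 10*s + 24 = (s + 4)*(s + 6)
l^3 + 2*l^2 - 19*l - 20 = (l - 4)*(l + 1)*(l + 5)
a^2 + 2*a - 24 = (a - 4)*(a + 6)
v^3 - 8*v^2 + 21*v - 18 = (v - 3)^2*(v - 2)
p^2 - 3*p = p*(p - 3)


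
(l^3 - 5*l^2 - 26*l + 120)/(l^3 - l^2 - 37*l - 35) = (l^2 - 10*l + 24)/(l^2 - 6*l - 7)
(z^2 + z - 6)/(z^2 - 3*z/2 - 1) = 2*(z + 3)/(2*z + 1)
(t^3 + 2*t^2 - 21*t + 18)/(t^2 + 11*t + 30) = (t^2 - 4*t + 3)/(t + 5)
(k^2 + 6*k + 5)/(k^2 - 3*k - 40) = (k + 1)/(k - 8)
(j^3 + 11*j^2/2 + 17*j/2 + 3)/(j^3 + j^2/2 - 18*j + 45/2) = (2*j^3 + 11*j^2 + 17*j + 6)/(2*j^3 + j^2 - 36*j + 45)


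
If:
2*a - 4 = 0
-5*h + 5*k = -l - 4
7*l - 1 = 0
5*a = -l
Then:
No Solution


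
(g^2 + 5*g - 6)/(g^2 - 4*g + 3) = (g + 6)/(g - 3)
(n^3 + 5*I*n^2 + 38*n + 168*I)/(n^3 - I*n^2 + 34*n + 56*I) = (n^2 + I*n + 42)/(n^2 - 5*I*n + 14)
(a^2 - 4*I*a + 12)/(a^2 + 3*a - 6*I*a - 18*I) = (a + 2*I)/(a + 3)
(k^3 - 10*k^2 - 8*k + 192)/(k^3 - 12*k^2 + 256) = (k - 6)/(k - 8)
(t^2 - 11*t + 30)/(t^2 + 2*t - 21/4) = 4*(t^2 - 11*t + 30)/(4*t^2 + 8*t - 21)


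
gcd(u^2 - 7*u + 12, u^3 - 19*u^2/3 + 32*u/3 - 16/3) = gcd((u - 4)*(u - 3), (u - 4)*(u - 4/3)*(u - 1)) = u - 4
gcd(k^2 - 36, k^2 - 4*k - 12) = k - 6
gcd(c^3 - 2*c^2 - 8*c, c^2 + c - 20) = c - 4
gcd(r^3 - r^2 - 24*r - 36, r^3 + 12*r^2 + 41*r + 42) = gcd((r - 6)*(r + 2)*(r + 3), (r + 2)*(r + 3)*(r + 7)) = r^2 + 5*r + 6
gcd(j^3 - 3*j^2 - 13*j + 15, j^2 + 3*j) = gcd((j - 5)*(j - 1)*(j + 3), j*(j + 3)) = j + 3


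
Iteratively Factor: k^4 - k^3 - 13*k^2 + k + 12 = (k + 1)*(k^3 - 2*k^2 - 11*k + 12) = (k + 1)*(k + 3)*(k^2 - 5*k + 4) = (k - 4)*(k + 1)*(k + 3)*(k - 1)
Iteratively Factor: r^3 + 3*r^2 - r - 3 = (r + 3)*(r^2 - 1) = (r - 1)*(r + 3)*(r + 1)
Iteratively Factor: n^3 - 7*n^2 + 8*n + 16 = (n + 1)*(n^2 - 8*n + 16) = (n - 4)*(n + 1)*(n - 4)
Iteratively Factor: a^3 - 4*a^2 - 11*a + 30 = (a - 2)*(a^2 - 2*a - 15) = (a - 2)*(a + 3)*(a - 5)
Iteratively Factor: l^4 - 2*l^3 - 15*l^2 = (l + 3)*(l^3 - 5*l^2) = (l - 5)*(l + 3)*(l^2) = l*(l - 5)*(l + 3)*(l)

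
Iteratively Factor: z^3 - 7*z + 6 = (z + 3)*(z^2 - 3*z + 2) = (z - 1)*(z + 3)*(z - 2)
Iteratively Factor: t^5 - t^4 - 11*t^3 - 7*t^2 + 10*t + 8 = (t - 1)*(t^4 - 11*t^2 - 18*t - 8) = (t - 1)*(t + 1)*(t^3 - t^2 - 10*t - 8) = (t - 1)*(t + 1)^2*(t^2 - 2*t - 8) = (t - 1)*(t + 1)^2*(t + 2)*(t - 4)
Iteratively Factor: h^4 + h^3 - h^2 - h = (h)*(h^3 + h^2 - h - 1) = h*(h + 1)*(h^2 - 1) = h*(h + 1)^2*(h - 1)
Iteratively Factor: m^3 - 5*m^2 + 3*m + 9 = (m - 3)*(m^2 - 2*m - 3) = (m - 3)^2*(m + 1)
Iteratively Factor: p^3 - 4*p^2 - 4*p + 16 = (p - 4)*(p^2 - 4) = (p - 4)*(p - 2)*(p + 2)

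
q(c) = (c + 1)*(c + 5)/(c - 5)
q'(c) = (c + 1)/(c - 5) + (c + 5)/(c - 5) - (c + 1)*(c + 5)/(c - 5)^2 = (c^2 - 10*c - 35)/(c^2 - 10*c + 25)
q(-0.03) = -0.96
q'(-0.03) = -1.37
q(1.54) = -4.80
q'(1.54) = -4.01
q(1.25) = -3.75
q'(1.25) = -3.27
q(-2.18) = 0.46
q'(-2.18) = -0.16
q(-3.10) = 0.49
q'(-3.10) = 0.09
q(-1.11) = 0.07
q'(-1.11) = -0.61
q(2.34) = -9.22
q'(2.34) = -7.48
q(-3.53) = 0.44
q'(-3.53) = 0.18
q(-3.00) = 0.50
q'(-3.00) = 0.06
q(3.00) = -16.00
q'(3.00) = -14.00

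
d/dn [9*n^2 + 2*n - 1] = 18*n + 2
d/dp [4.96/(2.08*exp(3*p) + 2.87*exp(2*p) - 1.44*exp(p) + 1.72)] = (-30.9504*exp(2*p) - 28.4704*exp(p) + 7.1424)*exp(p)/(2.08*exp(3*p) + 2.87*exp(2*p) - 1.44*exp(p) + 1.72)^2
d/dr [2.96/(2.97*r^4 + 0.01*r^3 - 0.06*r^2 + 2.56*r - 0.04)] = (-35.1648*r^3 - 0.0888*r^2 + 0.3552*r - 7.5776)/(2.97*r^4 + 0.01*r^3 - 0.06*r^2 + 2.56*r - 0.04)^2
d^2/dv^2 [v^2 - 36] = 2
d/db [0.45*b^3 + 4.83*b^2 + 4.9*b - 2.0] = 1.35*b^2 + 9.66*b + 4.9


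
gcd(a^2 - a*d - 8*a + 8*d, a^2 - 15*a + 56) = a - 8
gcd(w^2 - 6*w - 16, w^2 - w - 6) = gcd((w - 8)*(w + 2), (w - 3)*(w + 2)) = w + 2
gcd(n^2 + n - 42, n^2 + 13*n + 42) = n + 7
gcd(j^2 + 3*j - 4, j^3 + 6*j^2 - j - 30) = 1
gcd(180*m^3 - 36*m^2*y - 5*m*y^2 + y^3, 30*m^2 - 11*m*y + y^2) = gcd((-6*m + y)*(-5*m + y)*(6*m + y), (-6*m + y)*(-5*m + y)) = 30*m^2 - 11*m*y + y^2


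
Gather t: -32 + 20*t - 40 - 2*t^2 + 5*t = -2*t^2 + 25*t - 72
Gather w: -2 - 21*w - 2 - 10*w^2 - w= -10*w^2 - 22*w - 4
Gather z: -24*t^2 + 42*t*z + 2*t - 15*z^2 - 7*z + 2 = -24*t^2 + 2*t - 15*z^2 + z*(42*t - 7) + 2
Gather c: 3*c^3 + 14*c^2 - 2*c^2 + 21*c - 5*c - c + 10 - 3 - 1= 3*c^3 + 12*c^2 + 15*c + 6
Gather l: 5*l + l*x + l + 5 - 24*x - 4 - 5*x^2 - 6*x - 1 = l*(x + 6) - 5*x^2 - 30*x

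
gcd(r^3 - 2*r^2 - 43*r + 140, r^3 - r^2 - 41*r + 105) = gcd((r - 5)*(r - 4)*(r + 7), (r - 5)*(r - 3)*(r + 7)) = r^2 + 2*r - 35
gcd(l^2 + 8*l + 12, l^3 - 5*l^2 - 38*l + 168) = l + 6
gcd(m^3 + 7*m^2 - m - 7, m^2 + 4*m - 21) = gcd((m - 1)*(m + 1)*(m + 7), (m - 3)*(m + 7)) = m + 7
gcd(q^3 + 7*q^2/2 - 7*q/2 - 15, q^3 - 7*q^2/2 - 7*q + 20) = q^2 + q/2 - 5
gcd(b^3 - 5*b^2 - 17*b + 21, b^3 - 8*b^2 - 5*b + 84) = b^2 - 4*b - 21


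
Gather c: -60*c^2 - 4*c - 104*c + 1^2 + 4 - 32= -60*c^2 - 108*c - 27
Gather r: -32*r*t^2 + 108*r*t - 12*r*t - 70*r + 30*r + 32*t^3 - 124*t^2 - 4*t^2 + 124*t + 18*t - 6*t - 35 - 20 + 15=r*(-32*t^2 + 96*t - 40) + 32*t^3 - 128*t^2 + 136*t - 40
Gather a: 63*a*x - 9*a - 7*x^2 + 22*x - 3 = a*(63*x - 9) - 7*x^2 + 22*x - 3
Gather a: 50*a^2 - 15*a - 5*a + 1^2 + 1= 50*a^2 - 20*a + 2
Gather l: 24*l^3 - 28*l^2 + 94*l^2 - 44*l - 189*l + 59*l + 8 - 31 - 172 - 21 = 24*l^3 + 66*l^2 - 174*l - 216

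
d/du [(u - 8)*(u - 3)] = 2*u - 11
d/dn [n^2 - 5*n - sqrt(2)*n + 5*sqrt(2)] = 2*n - 5 - sqrt(2)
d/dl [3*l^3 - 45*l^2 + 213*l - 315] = 9*l^2 - 90*l + 213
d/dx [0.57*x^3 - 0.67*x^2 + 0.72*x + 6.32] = 1.71*x^2 - 1.34*x + 0.72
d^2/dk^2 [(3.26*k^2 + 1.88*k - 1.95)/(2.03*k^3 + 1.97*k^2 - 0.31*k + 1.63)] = (26.868268*k^6 + 46.483752*k^5 - 39.010104*k^4 - 254.85*k^3 - 175.50162*k^2 + 9.638112*k + 31.371416)/(8.365427*k^9 + 24.354519*k^8 + 19.802244*k^7 + 20.358248*k^6 + 36.08721*k^5 + 13.390998*k^4 + 10.178084*k^3 + 16.172208*k^2 - 2.470917*k + 4.330747)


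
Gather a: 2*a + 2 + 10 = 2*a + 12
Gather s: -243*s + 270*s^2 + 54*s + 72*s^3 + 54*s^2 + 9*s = 72*s^3 + 324*s^2 - 180*s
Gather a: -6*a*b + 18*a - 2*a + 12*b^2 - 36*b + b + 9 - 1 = a*(16 - 6*b) + 12*b^2 - 35*b + 8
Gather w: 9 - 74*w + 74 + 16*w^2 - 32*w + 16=16*w^2 - 106*w + 99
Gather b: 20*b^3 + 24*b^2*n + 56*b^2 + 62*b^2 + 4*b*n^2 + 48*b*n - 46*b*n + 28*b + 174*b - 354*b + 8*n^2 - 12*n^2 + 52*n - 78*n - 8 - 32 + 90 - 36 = 20*b^3 + b^2*(24*n + 118) + b*(4*n^2 + 2*n - 152) - 4*n^2 - 26*n + 14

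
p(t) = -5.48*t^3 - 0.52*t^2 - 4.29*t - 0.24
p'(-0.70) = -11.62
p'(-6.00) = -589.89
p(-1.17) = 12.84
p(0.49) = -3.11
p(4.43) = -505.87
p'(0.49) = -8.75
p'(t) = -16.44*t^2 - 1.04*t - 4.29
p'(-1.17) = -25.58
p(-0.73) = 4.75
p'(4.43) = -331.53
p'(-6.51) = -694.25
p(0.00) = -0.24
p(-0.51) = 2.54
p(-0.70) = 4.39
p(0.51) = -3.29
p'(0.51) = -9.10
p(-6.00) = 1190.46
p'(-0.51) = -8.04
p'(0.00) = -4.29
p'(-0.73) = -12.29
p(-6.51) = 1517.55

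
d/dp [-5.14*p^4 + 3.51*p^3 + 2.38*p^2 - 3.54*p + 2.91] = -20.56*p^3 + 10.53*p^2 + 4.76*p - 3.54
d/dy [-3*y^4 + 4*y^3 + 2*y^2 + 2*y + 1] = -12*y^3 + 12*y^2 + 4*y + 2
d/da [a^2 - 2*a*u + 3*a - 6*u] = 2*a - 2*u + 3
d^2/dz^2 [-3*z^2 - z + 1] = -6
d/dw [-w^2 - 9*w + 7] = -2*w - 9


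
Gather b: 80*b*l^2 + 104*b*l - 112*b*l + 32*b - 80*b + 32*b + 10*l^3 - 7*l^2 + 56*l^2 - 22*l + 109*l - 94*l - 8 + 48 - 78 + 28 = b*(80*l^2 - 8*l - 16) + 10*l^3 + 49*l^2 - 7*l - 10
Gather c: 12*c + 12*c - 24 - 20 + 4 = 24*c - 40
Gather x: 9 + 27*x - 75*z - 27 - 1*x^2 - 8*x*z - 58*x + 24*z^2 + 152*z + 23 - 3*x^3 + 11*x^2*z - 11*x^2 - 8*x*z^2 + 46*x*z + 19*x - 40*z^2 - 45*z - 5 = -3*x^3 + x^2*(11*z - 12) + x*(-8*z^2 + 38*z - 12) - 16*z^2 + 32*z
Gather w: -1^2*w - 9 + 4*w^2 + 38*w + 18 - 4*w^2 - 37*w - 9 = 0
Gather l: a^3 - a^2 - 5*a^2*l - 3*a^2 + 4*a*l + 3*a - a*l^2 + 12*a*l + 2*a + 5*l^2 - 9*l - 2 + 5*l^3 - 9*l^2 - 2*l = a^3 - 4*a^2 + 5*a + 5*l^3 + l^2*(-a - 4) + l*(-5*a^2 + 16*a - 11) - 2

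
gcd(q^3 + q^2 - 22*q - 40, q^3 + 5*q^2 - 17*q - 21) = 1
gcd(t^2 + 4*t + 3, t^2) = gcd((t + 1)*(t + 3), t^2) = 1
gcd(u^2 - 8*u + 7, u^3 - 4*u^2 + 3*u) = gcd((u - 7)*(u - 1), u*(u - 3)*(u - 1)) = u - 1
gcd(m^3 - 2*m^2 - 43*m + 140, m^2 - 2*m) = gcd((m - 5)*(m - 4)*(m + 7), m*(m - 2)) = 1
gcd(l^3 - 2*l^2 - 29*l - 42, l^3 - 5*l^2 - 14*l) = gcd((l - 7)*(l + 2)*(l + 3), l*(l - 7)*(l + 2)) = l^2 - 5*l - 14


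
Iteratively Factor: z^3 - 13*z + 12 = (z - 3)*(z^2 + 3*z - 4) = (z - 3)*(z + 4)*(z - 1)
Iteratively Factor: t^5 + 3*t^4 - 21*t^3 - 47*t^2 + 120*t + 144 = (t - 3)*(t^4 + 6*t^3 - 3*t^2 - 56*t - 48) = (t - 3)^2*(t^3 + 9*t^2 + 24*t + 16) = (t - 3)^2*(t + 4)*(t^2 + 5*t + 4) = (t - 3)^2*(t + 4)^2*(t + 1)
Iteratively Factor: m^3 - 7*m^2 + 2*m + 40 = (m + 2)*(m^2 - 9*m + 20) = (m - 4)*(m + 2)*(m - 5)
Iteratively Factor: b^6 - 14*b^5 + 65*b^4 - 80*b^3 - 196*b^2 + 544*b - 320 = (b - 1)*(b^5 - 13*b^4 + 52*b^3 - 28*b^2 - 224*b + 320) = (b - 4)*(b - 1)*(b^4 - 9*b^3 + 16*b^2 + 36*b - 80) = (b - 4)*(b - 2)*(b - 1)*(b^3 - 7*b^2 + 2*b + 40) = (b - 4)^2*(b - 2)*(b - 1)*(b^2 - 3*b - 10) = (b - 4)^2*(b - 2)*(b - 1)*(b + 2)*(b - 5)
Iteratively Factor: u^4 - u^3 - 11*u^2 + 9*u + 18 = (u + 3)*(u^3 - 4*u^2 + u + 6) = (u - 2)*(u + 3)*(u^2 - 2*u - 3) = (u - 3)*(u - 2)*(u + 3)*(u + 1)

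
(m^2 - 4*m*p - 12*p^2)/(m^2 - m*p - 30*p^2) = (m + 2*p)/(m + 5*p)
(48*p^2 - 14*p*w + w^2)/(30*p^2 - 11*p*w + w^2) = (8*p - w)/(5*p - w)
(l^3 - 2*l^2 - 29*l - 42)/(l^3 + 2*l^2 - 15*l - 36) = (l^2 - 5*l - 14)/(l^2 - l - 12)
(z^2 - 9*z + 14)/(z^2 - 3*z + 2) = (z - 7)/(z - 1)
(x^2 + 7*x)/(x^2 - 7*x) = (x + 7)/(x - 7)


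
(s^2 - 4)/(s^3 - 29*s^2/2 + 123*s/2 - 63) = 2*(s^2 - 4)/(2*s^3 - 29*s^2 + 123*s - 126)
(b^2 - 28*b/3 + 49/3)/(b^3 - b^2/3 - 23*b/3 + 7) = (b - 7)/(b^2 + 2*b - 3)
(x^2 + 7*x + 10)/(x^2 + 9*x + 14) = (x + 5)/(x + 7)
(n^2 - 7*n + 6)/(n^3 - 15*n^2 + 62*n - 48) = 1/(n - 8)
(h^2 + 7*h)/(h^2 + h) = (h + 7)/(h + 1)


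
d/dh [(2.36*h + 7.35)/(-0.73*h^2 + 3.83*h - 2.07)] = (1.7228*h^2 + 10.731*h - 33.0357)/(0.5329*h^4 - 5.5918*h^3 + 17.6911*h^2 - 15.8562*h + 4.2849)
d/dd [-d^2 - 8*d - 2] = -2*d - 8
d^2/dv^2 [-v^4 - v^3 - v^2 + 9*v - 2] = -12*v^2 - 6*v - 2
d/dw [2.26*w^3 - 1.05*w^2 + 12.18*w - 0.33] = 6.78*w^2 - 2.1*w + 12.18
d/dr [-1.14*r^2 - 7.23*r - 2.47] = -2.28*r - 7.23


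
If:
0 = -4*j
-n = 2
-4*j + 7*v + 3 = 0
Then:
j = 0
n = -2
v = -3/7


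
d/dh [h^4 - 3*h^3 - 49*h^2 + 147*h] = 4*h^3 - 9*h^2 - 98*h + 147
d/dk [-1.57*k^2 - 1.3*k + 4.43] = -3.14*k - 1.3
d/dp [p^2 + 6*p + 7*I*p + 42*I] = 2*p + 6 + 7*I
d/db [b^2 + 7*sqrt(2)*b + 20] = 2*b + 7*sqrt(2)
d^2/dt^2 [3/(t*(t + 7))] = 6*(t^2 + t*(t + 7) + (t + 7)^2)/(t^3*(t + 7)^3)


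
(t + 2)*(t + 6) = t^2 + 8*t + 12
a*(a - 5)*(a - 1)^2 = a^4 - 7*a^3 + 11*a^2 - 5*a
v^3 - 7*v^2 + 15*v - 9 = (v - 3)^2*(v - 1)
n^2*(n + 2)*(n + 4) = n^4 + 6*n^3 + 8*n^2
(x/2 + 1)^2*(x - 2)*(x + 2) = x^4/4 + x^3 - 4*x - 4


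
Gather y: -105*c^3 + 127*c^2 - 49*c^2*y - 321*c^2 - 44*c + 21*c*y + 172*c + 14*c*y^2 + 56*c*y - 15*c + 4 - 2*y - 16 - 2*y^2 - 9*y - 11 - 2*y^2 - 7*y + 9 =-105*c^3 - 194*c^2 + 113*c + y^2*(14*c - 4) + y*(-49*c^2 + 77*c - 18) - 14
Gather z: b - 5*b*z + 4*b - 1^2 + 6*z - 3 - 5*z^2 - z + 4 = 5*b - 5*z^2 + z*(5 - 5*b)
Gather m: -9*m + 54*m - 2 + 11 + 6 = 45*m + 15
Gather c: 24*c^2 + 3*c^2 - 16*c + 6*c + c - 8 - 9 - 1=27*c^2 - 9*c - 18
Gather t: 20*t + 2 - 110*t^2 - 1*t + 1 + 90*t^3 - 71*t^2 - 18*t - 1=90*t^3 - 181*t^2 + t + 2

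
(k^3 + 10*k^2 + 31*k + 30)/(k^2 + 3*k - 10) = (k^2 + 5*k + 6)/(k - 2)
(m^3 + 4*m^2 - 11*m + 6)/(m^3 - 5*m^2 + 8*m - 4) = (m^2 + 5*m - 6)/(m^2 - 4*m + 4)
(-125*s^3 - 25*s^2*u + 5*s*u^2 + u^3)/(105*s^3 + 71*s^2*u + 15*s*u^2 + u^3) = (-25*s^2 + u^2)/(21*s^2 + 10*s*u + u^2)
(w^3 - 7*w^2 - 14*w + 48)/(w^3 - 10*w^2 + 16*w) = (w + 3)/w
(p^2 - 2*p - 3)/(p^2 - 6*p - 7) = (p - 3)/(p - 7)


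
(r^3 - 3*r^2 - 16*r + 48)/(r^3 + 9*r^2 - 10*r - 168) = (r^2 + r - 12)/(r^2 + 13*r + 42)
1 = 1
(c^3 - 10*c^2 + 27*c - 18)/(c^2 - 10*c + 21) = (c^2 - 7*c + 6)/(c - 7)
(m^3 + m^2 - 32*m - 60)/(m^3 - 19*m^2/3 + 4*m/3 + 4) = 3*(m^2 + 7*m + 10)/(3*m^2 - m - 2)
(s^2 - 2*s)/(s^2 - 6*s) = (s - 2)/(s - 6)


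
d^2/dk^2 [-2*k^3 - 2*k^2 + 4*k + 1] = -12*k - 4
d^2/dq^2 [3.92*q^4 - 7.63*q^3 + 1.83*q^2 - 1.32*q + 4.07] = 47.04*q^2 - 45.78*q + 3.66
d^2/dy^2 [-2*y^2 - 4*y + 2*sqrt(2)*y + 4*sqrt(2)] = -4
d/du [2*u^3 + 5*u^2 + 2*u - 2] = 6*u^2 + 10*u + 2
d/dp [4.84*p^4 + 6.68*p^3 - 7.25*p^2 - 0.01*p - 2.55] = 19.36*p^3 + 20.04*p^2 - 14.5*p - 0.01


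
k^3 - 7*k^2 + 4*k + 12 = (k - 6)*(k - 2)*(k + 1)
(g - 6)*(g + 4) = g^2 - 2*g - 24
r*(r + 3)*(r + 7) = r^3 + 10*r^2 + 21*r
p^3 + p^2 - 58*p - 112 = (p - 8)*(p + 2)*(p + 7)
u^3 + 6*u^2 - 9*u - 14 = (u - 2)*(u + 1)*(u + 7)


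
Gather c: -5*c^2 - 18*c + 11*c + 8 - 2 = -5*c^2 - 7*c + 6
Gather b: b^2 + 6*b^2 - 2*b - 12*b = 7*b^2 - 14*b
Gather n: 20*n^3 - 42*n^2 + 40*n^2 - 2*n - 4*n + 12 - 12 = 20*n^3 - 2*n^2 - 6*n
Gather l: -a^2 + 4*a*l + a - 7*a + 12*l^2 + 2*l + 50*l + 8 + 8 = -a^2 - 6*a + 12*l^2 + l*(4*a + 52) + 16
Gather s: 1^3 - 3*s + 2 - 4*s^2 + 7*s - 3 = -4*s^2 + 4*s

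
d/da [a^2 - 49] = 2*a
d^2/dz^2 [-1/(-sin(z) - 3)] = (3*sin(z) + cos(z)^2 + 1)/(sin(z) + 3)^3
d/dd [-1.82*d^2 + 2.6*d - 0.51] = 2.6 - 3.64*d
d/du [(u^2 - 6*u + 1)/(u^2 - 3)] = 2*(3*u^2 - 4*u + 9)/(u^4 - 6*u^2 + 9)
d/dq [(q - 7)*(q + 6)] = 2*q - 1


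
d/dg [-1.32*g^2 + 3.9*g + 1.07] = 3.9 - 2.64*g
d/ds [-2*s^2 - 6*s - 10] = -4*s - 6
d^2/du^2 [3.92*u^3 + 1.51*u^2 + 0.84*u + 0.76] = 23.52*u + 3.02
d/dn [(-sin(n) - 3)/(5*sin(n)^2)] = (sin(n) + 6)*cos(n)/(5*sin(n)^3)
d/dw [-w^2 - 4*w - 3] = -2*w - 4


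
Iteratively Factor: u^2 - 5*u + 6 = (u - 2)*(u - 3)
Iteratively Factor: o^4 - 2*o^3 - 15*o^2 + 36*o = (o - 3)*(o^3 + o^2 - 12*o) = o*(o - 3)*(o^2 + o - 12) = o*(o - 3)^2*(o + 4)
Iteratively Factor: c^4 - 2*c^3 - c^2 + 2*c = (c - 1)*(c^3 - c^2 - 2*c) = (c - 2)*(c - 1)*(c^2 + c) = (c - 2)*(c - 1)*(c + 1)*(c)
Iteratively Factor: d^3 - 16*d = (d - 4)*(d^2 + 4*d) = d*(d - 4)*(d + 4)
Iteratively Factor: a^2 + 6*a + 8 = (a + 4)*(a + 2)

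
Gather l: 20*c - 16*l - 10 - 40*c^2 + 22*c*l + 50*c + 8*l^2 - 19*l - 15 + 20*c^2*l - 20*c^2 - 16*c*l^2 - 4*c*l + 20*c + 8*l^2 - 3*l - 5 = -60*c^2 + 90*c + l^2*(16 - 16*c) + l*(20*c^2 + 18*c - 38) - 30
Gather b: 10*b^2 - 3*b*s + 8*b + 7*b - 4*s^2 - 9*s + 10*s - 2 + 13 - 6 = 10*b^2 + b*(15 - 3*s) - 4*s^2 + s + 5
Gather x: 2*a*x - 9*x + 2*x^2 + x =2*x^2 + x*(2*a - 8)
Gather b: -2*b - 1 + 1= -2*b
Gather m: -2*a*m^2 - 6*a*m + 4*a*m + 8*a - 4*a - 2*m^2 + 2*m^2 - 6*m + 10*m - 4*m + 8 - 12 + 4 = -2*a*m^2 - 2*a*m + 4*a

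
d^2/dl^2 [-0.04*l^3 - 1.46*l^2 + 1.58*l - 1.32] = -0.24*l - 2.92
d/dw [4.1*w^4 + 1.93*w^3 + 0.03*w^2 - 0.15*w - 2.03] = 16.4*w^3 + 5.79*w^2 + 0.06*w - 0.15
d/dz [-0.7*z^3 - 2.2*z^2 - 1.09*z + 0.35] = -2.1*z^2 - 4.4*z - 1.09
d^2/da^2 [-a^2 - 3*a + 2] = -2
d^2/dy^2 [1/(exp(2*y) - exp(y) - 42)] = ((1 - 4*exp(y))*(-exp(2*y) + exp(y) + 42) - 2*(2*exp(y) - 1)^2*exp(y))*exp(y)/(-exp(2*y) + exp(y) + 42)^3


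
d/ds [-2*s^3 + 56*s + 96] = 56 - 6*s^2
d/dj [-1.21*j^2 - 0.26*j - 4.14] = -2.42*j - 0.26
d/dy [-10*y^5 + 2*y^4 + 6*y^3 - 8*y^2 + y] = -50*y^4 + 8*y^3 + 18*y^2 - 16*y + 1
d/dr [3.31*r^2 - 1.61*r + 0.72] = 6.62*r - 1.61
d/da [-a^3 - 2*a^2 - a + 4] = -3*a^2 - 4*a - 1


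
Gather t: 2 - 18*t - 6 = -18*t - 4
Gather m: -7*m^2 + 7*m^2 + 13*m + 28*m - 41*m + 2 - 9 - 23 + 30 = 0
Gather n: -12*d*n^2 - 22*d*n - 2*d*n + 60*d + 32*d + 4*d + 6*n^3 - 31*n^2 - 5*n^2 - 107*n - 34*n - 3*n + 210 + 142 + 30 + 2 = 96*d + 6*n^3 + n^2*(-12*d - 36) + n*(-24*d - 144) + 384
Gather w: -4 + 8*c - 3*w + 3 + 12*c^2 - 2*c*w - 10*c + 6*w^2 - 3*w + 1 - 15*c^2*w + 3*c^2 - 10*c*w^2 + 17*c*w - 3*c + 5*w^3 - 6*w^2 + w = 15*c^2 - 10*c*w^2 - 5*c + 5*w^3 + w*(-15*c^2 + 15*c - 5)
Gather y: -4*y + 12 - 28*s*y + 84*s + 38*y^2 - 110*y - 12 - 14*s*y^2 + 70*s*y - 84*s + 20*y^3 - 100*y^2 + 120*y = 20*y^3 + y^2*(-14*s - 62) + y*(42*s + 6)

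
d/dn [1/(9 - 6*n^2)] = 4*n/(3*(2*n^2 - 3)^2)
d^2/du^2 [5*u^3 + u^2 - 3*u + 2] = 30*u + 2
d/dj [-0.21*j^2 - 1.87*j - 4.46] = -0.42*j - 1.87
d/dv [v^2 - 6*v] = 2*v - 6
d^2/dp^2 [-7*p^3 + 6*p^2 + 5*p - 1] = 12 - 42*p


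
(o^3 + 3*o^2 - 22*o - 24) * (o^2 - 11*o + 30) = o^5 - 8*o^4 - 25*o^3 + 308*o^2 - 396*o - 720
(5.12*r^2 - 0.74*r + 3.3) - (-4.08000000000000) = 5.12*r^2 - 0.74*r + 7.38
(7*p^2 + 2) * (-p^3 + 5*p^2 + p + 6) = -7*p^5 + 35*p^4 + 5*p^3 + 52*p^2 + 2*p + 12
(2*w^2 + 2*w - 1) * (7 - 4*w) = -8*w^3 + 6*w^2 + 18*w - 7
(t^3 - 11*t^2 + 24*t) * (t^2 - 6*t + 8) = t^5 - 17*t^4 + 98*t^3 - 232*t^2 + 192*t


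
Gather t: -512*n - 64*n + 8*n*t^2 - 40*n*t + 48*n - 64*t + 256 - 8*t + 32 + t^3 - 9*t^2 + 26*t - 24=-528*n + t^3 + t^2*(8*n - 9) + t*(-40*n - 46) + 264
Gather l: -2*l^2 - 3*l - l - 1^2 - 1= -2*l^2 - 4*l - 2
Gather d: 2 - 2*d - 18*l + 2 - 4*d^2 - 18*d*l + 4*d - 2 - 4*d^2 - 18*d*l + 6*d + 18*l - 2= -8*d^2 + d*(8 - 36*l)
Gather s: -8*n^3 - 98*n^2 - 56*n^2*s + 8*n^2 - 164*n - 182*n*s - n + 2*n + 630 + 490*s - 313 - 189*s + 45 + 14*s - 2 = -8*n^3 - 90*n^2 - 163*n + s*(-56*n^2 - 182*n + 315) + 360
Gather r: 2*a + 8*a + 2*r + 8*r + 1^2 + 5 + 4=10*a + 10*r + 10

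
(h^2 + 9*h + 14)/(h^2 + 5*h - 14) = (h + 2)/(h - 2)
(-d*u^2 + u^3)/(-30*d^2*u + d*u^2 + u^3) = u*(-d + u)/(-30*d^2 + d*u + u^2)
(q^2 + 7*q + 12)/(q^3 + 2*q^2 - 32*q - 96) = (q + 3)/(q^2 - 2*q - 24)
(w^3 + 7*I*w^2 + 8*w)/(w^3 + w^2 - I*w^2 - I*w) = (w + 8*I)/(w + 1)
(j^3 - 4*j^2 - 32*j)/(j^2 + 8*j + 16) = j*(j - 8)/(j + 4)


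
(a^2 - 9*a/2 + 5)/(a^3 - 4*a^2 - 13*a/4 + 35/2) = 2*(a - 2)/(2*a^2 - 3*a - 14)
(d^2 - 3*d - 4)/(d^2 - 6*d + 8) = (d + 1)/(d - 2)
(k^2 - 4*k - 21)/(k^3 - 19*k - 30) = (k - 7)/(k^2 - 3*k - 10)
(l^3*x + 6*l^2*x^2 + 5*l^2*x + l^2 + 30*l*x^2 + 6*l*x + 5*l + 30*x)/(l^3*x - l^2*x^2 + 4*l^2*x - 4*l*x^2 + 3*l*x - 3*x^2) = (l^3*x + 6*l^2*x^2 + 5*l^2*x + l^2 + 30*l*x^2 + 6*l*x + 5*l + 30*x)/(x*(l^3 - l^2*x + 4*l^2 - 4*l*x + 3*l - 3*x))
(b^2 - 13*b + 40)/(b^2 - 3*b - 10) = (b - 8)/(b + 2)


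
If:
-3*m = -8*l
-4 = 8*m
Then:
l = -3/16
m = -1/2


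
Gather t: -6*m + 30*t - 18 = -6*m + 30*t - 18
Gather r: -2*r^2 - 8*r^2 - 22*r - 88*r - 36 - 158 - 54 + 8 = -10*r^2 - 110*r - 240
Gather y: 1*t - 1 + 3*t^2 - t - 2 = 3*t^2 - 3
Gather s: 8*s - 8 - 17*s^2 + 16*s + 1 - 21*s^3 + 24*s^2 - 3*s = -21*s^3 + 7*s^2 + 21*s - 7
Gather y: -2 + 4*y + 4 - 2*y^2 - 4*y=2 - 2*y^2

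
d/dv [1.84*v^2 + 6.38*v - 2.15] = 3.68*v + 6.38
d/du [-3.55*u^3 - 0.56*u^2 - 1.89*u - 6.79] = -10.65*u^2 - 1.12*u - 1.89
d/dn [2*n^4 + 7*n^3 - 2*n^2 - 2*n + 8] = 8*n^3 + 21*n^2 - 4*n - 2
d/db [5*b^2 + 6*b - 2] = 10*b + 6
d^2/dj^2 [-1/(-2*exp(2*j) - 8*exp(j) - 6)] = 2*(-(exp(j) + 1)*(exp(2*j) + 4*exp(j) + 3) + 2*(exp(j) + 2)^2*exp(j))*exp(j)/(exp(2*j) + 4*exp(j) + 3)^3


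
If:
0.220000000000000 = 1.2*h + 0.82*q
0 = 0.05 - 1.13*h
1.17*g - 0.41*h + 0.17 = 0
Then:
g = -0.13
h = 0.04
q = 0.20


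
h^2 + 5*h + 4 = (h + 1)*(h + 4)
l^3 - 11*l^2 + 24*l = l*(l - 8)*(l - 3)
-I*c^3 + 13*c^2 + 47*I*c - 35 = (c + 5*I)*(c + 7*I)*(-I*c + 1)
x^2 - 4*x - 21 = (x - 7)*(x + 3)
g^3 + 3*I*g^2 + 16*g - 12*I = (g - 2*I)*(g - I)*(g + 6*I)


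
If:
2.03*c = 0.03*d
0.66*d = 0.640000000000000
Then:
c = 0.01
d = 0.97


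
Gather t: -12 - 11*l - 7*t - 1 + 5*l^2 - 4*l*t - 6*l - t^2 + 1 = 5*l^2 - 17*l - t^2 + t*(-4*l - 7) - 12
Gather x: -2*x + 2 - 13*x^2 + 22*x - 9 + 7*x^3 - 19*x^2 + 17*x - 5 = 7*x^3 - 32*x^2 + 37*x - 12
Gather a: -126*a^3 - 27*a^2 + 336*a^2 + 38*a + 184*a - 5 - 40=-126*a^3 + 309*a^2 + 222*a - 45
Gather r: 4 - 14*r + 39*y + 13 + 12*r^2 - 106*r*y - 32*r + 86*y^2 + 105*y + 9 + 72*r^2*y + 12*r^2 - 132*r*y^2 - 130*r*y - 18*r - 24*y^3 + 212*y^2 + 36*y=r^2*(72*y + 24) + r*(-132*y^2 - 236*y - 64) - 24*y^3 + 298*y^2 + 180*y + 26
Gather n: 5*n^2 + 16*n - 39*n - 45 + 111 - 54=5*n^2 - 23*n + 12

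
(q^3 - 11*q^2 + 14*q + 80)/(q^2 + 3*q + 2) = (q^2 - 13*q + 40)/(q + 1)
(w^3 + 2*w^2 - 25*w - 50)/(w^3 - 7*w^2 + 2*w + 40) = (w + 5)/(w - 4)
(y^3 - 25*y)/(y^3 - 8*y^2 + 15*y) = (y + 5)/(y - 3)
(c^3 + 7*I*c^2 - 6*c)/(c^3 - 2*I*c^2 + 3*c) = (c + 6*I)/(c - 3*I)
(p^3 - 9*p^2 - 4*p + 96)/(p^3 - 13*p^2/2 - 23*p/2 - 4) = 2*(p^2 - p - 12)/(2*p^2 + 3*p + 1)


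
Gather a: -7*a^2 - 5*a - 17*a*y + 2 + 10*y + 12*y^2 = -7*a^2 + a*(-17*y - 5) + 12*y^2 + 10*y + 2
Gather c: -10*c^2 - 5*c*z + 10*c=-10*c^2 + c*(10 - 5*z)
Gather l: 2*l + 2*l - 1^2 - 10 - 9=4*l - 20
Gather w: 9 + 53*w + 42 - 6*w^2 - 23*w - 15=-6*w^2 + 30*w + 36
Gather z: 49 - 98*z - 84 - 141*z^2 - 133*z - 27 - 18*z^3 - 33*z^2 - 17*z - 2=-18*z^3 - 174*z^2 - 248*z - 64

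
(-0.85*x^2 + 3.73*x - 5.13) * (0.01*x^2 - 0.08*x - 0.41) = -0.0085*x^4 + 0.1053*x^3 - 0.00120000000000003*x^2 - 1.1189*x + 2.1033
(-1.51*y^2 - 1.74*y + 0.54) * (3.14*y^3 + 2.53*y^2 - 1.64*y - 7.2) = -4.7414*y^5 - 9.2839*y^4 - 0.230199999999999*y^3 + 15.0918*y^2 + 11.6424*y - 3.888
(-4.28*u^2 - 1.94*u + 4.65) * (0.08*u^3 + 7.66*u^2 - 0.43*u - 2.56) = -0.3424*u^5 - 32.94*u^4 - 12.648*u^3 + 47.41*u^2 + 2.9669*u - 11.904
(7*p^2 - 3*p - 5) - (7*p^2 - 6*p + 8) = 3*p - 13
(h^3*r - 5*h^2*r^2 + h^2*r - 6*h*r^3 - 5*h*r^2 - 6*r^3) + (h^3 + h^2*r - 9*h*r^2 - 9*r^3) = h^3*r + h^3 - 5*h^2*r^2 + 2*h^2*r - 6*h*r^3 - 14*h*r^2 - 15*r^3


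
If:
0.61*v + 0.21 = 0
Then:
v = -0.34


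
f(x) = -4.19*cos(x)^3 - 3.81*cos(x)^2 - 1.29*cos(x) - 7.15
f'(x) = 12.57*sin(x)*cos(x)^2 + 7.62*sin(x)*cos(x) + 1.29*sin(x)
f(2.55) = -6.31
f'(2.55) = 2.02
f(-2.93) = -5.61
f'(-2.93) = -1.23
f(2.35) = -6.67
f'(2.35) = 1.52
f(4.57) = -7.03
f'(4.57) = -0.46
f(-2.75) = -5.90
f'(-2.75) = -1.90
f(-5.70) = -13.32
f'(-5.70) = 9.04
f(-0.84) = -10.95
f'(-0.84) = -8.92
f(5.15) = -8.70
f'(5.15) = -6.14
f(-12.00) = -13.47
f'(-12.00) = 8.95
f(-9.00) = -5.97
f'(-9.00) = -1.97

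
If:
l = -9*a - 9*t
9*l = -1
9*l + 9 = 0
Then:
No Solution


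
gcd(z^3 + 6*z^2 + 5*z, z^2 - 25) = z + 5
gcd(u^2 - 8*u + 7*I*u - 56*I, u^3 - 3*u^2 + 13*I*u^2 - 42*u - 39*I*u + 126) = u + 7*I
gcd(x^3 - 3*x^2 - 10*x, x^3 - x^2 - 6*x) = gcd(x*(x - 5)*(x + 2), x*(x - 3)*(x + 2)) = x^2 + 2*x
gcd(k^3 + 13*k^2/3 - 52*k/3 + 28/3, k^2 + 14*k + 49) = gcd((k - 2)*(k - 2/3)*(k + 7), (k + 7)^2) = k + 7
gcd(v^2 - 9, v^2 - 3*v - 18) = v + 3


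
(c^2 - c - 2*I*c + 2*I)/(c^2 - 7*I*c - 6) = (-c^2 + c + 2*I*c - 2*I)/(-c^2 + 7*I*c + 6)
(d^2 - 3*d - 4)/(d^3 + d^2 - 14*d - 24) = (d + 1)/(d^2 + 5*d + 6)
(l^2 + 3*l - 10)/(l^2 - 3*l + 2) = (l + 5)/(l - 1)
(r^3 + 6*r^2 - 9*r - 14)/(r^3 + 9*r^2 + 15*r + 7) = (r - 2)/(r + 1)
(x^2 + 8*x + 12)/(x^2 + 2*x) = (x + 6)/x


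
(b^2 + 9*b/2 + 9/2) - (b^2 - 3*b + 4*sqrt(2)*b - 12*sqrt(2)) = -4*sqrt(2)*b + 15*b/2 + 9/2 + 12*sqrt(2)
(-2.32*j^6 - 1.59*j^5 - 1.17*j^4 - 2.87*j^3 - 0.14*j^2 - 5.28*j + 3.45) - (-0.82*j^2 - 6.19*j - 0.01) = -2.32*j^6 - 1.59*j^5 - 1.17*j^4 - 2.87*j^3 + 0.68*j^2 + 0.91*j + 3.46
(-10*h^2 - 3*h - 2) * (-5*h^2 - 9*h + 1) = 50*h^4 + 105*h^3 + 27*h^2 + 15*h - 2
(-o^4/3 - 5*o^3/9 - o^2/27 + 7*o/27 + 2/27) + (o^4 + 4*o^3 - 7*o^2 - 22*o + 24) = 2*o^4/3 + 31*o^3/9 - 190*o^2/27 - 587*o/27 + 650/27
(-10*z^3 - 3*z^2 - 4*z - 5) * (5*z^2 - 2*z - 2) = -50*z^5 + 5*z^4 + 6*z^3 - 11*z^2 + 18*z + 10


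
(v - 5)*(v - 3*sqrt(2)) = v^2 - 5*v - 3*sqrt(2)*v + 15*sqrt(2)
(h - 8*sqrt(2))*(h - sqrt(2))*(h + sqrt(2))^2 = h^4 - 7*sqrt(2)*h^3 - 18*h^2 + 14*sqrt(2)*h + 32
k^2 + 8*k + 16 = (k + 4)^2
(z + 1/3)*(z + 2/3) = z^2 + z + 2/9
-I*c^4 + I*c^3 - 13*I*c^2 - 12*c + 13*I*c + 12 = (c - 3*I)*(c - I)*(c + 4*I)*(-I*c + I)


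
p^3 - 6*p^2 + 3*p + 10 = (p - 5)*(p - 2)*(p + 1)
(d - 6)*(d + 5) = d^2 - d - 30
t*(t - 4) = t^2 - 4*t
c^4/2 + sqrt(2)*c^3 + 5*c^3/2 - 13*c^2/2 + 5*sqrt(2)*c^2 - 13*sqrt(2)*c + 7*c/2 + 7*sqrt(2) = (c/2 + sqrt(2))*(c - 1)^2*(c + 7)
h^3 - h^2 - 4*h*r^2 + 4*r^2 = (h - 1)*(h - 2*r)*(h + 2*r)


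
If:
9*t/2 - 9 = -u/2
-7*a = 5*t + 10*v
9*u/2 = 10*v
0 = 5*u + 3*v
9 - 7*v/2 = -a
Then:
No Solution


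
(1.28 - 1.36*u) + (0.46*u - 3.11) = -0.9*u - 1.83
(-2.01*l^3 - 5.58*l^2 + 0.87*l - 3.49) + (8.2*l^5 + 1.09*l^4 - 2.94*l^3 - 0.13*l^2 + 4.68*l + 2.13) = 8.2*l^5 + 1.09*l^4 - 4.95*l^3 - 5.71*l^2 + 5.55*l - 1.36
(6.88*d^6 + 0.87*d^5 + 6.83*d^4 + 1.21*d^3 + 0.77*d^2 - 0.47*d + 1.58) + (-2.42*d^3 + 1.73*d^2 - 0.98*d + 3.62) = 6.88*d^6 + 0.87*d^5 + 6.83*d^4 - 1.21*d^3 + 2.5*d^2 - 1.45*d + 5.2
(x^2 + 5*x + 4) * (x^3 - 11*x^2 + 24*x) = x^5 - 6*x^4 - 27*x^3 + 76*x^2 + 96*x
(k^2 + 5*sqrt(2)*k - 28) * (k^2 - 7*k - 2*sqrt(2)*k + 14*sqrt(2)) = k^4 - 7*k^3 + 3*sqrt(2)*k^3 - 48*k^2 - 21*sqrt(2)*k^2 + 56*sqrt(2)*k + 336*k - 392*sqrt(2)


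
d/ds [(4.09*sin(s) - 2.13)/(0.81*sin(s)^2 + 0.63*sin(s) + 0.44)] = (-3.3129*sin(s)^2 + 3.4506*sin(s) + 3.1415)*cos(s)/(0.6561*sin(s)^4 + 1.0206*sin(s)^3 + 1.1097*sin(s)^2 + 0.5544*sin(s) + 0.1936)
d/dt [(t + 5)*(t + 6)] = 2*t + 11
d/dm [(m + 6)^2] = 2*m + 12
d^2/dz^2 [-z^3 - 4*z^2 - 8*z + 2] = -6*z - 8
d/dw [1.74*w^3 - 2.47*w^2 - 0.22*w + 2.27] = 5.22*w^2 - 4.94*w - 0.22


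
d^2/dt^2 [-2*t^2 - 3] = -4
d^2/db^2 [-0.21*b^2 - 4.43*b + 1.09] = -0.420000000000000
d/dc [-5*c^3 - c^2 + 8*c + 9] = -15*c^2 - 2*c + 8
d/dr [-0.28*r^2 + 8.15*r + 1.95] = 8.15 - 0.56*r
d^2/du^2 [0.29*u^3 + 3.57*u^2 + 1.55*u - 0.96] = 1.74*u + 7.14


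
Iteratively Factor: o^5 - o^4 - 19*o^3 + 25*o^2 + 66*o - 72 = (o - 1)*(o^4 - 19*o^2 + 6*o + 72) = (o - 3)*(o - 1)*(o^3 + 3*o^2 - 10*o - 24) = (o - 3)^2*(o - 1)*(o^2 + 6*o + 8) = (o - 3)^2*(o - 1)*(o + 2)*(o + 4)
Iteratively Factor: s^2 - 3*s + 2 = (s - 2)*(s - 1)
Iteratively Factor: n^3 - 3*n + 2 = (n - 1)*(n^2 + n - 2) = (n - 1)*(n + 2)*(n - 1)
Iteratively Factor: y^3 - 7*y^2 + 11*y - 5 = (y - 1)*(y^2 - 6*y + 5) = (y - 1)^2*(y - 5)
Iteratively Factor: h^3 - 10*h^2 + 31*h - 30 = (h - 5)*(h^2 - 5*h + 6) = (h - 5)*(h - 3)*(h - 2)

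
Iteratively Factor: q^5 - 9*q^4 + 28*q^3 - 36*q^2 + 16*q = (q - 1)*(q^4 - 8*q^3 + 20*q^2 - 16*q) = (q - 2)*(q - 1)*(q^3 - 6*q^2 + 8*q) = (q - 4)*(q - 2)*(q - 1)*(q^2 - 2*q) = q*(q - 4)*(q - 2)*(q - 1)*(q - 2)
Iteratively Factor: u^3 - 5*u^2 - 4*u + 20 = (u + 2)*(u^2 - 7*u + 10) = (u - 5)*(u + 2)*(u - 2)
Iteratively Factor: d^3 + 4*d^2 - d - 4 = (d - 1)*(d^2 + 5*d + 4) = (d - 1)*(d + 4)*(d + 1)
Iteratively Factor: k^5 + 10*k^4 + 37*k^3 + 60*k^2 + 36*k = (k + 2)*(k^4 + 8*k^3 + 21*k^2 + 18*k) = (k + 2)^2*(k^3 + 6*k^2 + 9*k) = k*(k + 2)^2*(k^2 + 6*k + 9) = k*(k + 2)^2*(k + 3)*(k + 3)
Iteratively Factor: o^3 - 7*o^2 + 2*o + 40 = (o + 2)*(o^2 - 9*o + 20) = (o - 4)*(o + 2)*(o - 5)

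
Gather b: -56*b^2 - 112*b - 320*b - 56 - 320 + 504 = -56*b^2 - 432*b + 128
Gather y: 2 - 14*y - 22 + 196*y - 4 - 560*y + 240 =216 - 378*y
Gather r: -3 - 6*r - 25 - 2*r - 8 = -8*r - 36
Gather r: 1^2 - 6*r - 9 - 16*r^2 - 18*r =-16*r^2 - 24*r - 8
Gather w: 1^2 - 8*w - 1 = -8*w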